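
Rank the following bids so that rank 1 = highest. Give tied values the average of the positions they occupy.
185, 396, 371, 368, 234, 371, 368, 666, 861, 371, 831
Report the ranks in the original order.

Sorted (descending): 861, 831, 666, 396, 371, 371, 371, 368, 368, 234, 185
The 3 values of 371 occupy positions 5–7 → average rank 6.
The 2 values of 368 occupy positions 8–9 → average rank (8+9)/2 = 8.5.

11, 4, 6, 8.5, 10, 6, 8.5, 3, 1, 6, 2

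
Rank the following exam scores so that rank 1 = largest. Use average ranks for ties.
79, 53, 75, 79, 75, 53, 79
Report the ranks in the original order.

Sorted (descending): 79, 79, 79, 75, 75, 53, 53
The 3 values of 79 occupy positions 1–3 → average rank 2.
The 2 values of 75 occupy positions 4–5 → average rank (4+5)/2 = 4.5.
The 2 values of 53 occupy positions 6–7 → average rank (6+7)/2 = 6.5.

2, 6.5, 4.5, 2, 4.5, 6.5, 2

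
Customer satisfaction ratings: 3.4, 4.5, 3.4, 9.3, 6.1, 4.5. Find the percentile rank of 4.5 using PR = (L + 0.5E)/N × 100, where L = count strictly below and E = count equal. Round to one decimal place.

50.0

N = 6.
Strictly below 4.5: 2. Equal to 4.5: 2.
PR = (2 + 0.5·2)/6 × 100 = 50.0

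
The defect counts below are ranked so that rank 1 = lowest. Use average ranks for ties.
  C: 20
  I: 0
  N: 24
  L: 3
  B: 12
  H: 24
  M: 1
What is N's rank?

6.5

Sorted (ascending): 0, 1, 3, 12, 20, 24, 24
The 2 values of 24 occupy positions 6–7 → average rank (6+7)/2 = 6.5.
N has value 24 → rank 6.5.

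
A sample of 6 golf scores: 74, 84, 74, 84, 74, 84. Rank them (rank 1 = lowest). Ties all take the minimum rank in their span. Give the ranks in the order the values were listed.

1, 4, 1, 4, 1, 4

Sorted (ascending): 74, 74, 74, 84, 84, 84
The 3 values of 74 occupy positions 1–3 → each gets rank 1.
The 3 values of 84 occupy positions 4–6 → each gets rank 4.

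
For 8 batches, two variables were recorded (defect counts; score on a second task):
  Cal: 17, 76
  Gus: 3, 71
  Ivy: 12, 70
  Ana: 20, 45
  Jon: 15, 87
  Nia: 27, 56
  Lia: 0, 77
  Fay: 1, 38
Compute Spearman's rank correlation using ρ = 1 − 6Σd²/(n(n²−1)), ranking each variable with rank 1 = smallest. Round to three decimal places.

Ranks of variable 1: 6, 3, 4, 7, 5, 8, 1, 2
Ranks of variable 2: 6, 5, 4, 2, 8, 3, 7, 1
d = r₁ − r₂: 0, -2, 0, 5, -3, 5, -6, 1
d²: 0, 4, 0, 25, 9, 25, 36, 1; Σd² = 100
ρ = 1 − 6·100/(8·63) = 1 − 600/504 = -0.190

-0.190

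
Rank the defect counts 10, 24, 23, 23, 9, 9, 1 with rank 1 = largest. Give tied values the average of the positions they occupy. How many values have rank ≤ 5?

Sorted (descending): 24, 23, 23, 10, 9, 9, 1
The 2 values of 23 occupy positions 2–3 → average rank (2+3)/2 = 2.5.
The 2 values of 9 occupy positions 5–6 → average rank (5+6)/2 = 5.5.
Ranks ≤ 5: {1, 2.5, 2.5, 4} → 4 values.

4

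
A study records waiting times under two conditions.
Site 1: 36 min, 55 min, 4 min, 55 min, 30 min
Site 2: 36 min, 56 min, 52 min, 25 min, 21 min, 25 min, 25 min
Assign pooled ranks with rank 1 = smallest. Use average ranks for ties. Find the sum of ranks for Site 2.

Sorted (ascending): 4, 21, 25, 25, 25, 30, 36, 36, 52, 55, 55, 56
The 3 values of 25 occupy positions 3–5 → average rank 4.
The 2 values of 36 occupy positions 7–8 → average rank (7+8)/2 = 7.5.
The 2 values of 55 occupy positions 10–11 → average rank (10+11)/2 = 10.5.
Site 2 values → pooled ranks: 36→7.5, 56→12, 52→9, 25→4, 21→2, 25→4, 25→4
Rank sum = 7.5 + 12 + 9 + 4 + 2 + 4 + 4 = 42.5

42.5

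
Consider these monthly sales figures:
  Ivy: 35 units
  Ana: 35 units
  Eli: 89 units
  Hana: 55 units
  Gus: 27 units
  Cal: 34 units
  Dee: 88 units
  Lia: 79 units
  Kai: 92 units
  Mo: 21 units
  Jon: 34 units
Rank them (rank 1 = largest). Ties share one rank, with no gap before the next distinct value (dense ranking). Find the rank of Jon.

7

Sorted (descending): 92, 89, 88, 79, 55, 35, 35, 34, 34, 27, 21
The 2 values of 35 share dense rank 6.
The 2 values of 34 share dense rank 7.
Remaining distinct values take the next consecutive integers.
Jon has value 34 units → rank 7.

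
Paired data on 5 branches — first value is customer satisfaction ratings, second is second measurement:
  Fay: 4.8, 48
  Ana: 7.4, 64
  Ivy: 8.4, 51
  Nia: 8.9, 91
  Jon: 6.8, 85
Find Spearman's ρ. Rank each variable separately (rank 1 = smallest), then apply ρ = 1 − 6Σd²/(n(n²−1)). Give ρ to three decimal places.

0.600

Ranks of variable 1: 1, 3, 4, 5, 2
Ranks of variable 2: 1, 3, 2, 5, 4
d = r₁ − r₂: 0, 0, 2, 0, -2
d²: 0, 0, 4, 0, 4; Σd² = 8
ρ = 1 − 6·8/(5·24) = 1 − 48/120 = 0.600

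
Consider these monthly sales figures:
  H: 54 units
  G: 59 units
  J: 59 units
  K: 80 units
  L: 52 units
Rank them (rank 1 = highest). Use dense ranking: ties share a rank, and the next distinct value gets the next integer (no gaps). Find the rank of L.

4

Sorted (descending): 80, 59, 59, 54, 52
The 2 values of 59 share dense rank 2.
Remaining distinct values take the next consecutive integers.
L has value 52 units → rank 4.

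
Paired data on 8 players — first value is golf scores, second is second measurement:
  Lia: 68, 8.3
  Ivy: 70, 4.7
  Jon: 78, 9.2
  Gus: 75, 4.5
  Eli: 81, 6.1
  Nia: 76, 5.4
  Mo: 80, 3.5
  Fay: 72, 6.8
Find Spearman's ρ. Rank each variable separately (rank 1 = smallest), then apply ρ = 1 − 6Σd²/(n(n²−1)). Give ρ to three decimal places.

-0.190

Ranks of variable 1: 1, 2, 6, 4, 8, 5, 7, 3
Ranks of variable 2: 7, 3, 8, 2, 5, 4, 1, 6
d = r₁ − r₂: -6, -1, -2, 2, 3, 1, 6, -3
d²: 36, 1, 4, 4, 9, 1, 36, 9; Σd² = 100
ρ = 1 − 6·100/(8·63) = 1 − 600/504 = -0.190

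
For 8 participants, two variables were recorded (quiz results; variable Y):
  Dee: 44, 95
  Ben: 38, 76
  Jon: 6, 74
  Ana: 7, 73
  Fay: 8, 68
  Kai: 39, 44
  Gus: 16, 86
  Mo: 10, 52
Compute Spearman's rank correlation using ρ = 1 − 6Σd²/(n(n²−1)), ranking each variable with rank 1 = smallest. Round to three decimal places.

Ranks of variable 1: 8, 6, 1, 2, 3, 7, 5, 4
Ranks of variable 2: 8, 6, 5, 4, 3, 1, 7, 2
d = r₁ − r₂: 0, 0, -4, -2, 0, 6, -2, 2
d²: 0, 0, 16, 4, 0, 36, 4, 4; Σd² = 64
ρ = 1 − 6·64/(8·63) = 1 − 384/504 = 0.238

0.238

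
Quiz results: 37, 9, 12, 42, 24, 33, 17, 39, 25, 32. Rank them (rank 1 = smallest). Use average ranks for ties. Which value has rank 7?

Sorted (ascending): 9, 12, 17, 24, 25, 32, 33, 37, 39, 42
No ties — each value takes its position as its rank.
Rank 7 → value 33.

33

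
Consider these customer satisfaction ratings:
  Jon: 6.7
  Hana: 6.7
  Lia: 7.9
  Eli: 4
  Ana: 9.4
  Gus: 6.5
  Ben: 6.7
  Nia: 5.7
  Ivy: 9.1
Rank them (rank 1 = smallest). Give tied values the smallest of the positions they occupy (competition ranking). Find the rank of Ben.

Sorted (ascending): 4, 5.7, 6.5, 6.7, 6.7, 6.7, 7.9, 9.1, 9.4
The 3 values of 6.7 occupy positions 4–6 → each gets rank 4.
Ben has value 6.7 → rank 4.

4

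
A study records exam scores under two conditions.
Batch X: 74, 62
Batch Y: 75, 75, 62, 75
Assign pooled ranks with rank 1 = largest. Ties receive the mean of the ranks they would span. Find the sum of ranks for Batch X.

9.5

Sorted (descending): 75, 75, 75, 74, 62, 62
The 3 values of 75 occupy positions 1–3 → average rank 2.
The 2 values of 62 occupy positions 5–6 → average rank (5+6)/2 = 5.5.
Batch X values → pooled ranks: 74→4, 62→5.5
Rank sum = 4 + 5.5 = 9.5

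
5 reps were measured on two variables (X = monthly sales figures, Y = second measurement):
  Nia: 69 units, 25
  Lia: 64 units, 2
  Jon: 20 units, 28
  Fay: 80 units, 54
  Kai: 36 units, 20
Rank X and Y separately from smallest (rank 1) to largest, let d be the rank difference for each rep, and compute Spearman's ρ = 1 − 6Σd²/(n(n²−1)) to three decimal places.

Ranks of variable 1: 4, 3, 1, 5, 2
Ranks of variable 2: 3, 1, 4, 5, 2
d = r₁ − r₂: 1, 2, -3, 0, 0
d²: 1, 4, 9, 0, 0; Σd² = 14
ρ = 1 − 6·14/(5·24) = 1 − 84/120 = 0.300

0.300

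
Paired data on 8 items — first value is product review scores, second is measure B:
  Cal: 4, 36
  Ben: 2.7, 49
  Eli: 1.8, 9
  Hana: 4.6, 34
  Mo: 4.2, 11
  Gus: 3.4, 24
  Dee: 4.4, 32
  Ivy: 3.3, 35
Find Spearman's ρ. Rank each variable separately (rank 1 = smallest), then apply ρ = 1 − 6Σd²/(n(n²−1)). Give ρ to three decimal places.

0.000

Ranks of variable 1: 5, 2, 1, 8, 6, 4, 7, 3
Ranks of variable 2: 7, 8, 1, 5, 2, 3, 4, 6
d = r₁ − r₂: -2, -6, 0, 3, 4, 1, 3, -3
d²: 4, 36, 0, 9, 16, 1, 9, 9; Σd² = 84
ρ = 1 − 6·84/(8·63) = 1 − 504/504 = 0.000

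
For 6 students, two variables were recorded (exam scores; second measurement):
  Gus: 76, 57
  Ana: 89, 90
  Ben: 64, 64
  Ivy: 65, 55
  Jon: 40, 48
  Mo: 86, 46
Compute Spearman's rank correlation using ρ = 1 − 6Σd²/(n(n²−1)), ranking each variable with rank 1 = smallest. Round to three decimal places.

0.257

Ranks of variable 1: 4, 6, 2, 3, 1, 5
Ranks of variable 2: 4, 6, 5, 3, 2, 1
d = r₁ − r₂: 0, 0, -3, 0, -1, 4
d²: 0, 0, 9, 0, 1, 16; Σd² = 26
ρ = 1 − 6·26/(6·35) = 1 − 156/210 = 0.257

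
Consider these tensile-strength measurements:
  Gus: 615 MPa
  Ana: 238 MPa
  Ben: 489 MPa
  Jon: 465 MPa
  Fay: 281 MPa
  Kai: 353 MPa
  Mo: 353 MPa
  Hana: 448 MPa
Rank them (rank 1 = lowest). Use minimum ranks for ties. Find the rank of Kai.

Sorted (ascending): 238, 281, 353, 353, 448, 465, 489, 615
The 2 values of 353 occupy positions 3–4 → each gets rank 3.
Kai has value 353 MPa → rank 3.

3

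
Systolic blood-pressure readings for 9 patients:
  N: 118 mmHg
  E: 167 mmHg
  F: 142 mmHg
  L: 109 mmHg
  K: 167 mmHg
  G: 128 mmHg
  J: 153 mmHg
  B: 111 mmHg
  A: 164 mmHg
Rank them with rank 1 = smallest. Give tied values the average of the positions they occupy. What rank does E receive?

Sorted (ascending): 109, 111, 118, 128, 142, 153, 164, 167, 167
The 2 values of 167 occupy positions 8–9 → average rank (8+9)/2 = 8.5.
E has value 167 mmHg → rank 8.5.

8.5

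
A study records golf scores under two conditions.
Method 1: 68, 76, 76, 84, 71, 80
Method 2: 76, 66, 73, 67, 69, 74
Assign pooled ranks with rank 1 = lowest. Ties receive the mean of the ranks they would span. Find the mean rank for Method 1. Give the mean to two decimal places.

Sorted (ascending): 66, 67, 68, 69, 71, 73, 74, 76, 76, 76, 80, 84
The 3 values of 76 occupy positions 8–10 → average rank 9.
Method 1 values → pooled ranks: 68→3, 76→9, 76→9, 84→12, 71→5, 80→11
Mean rank = (3 + 9 + 9 + 12 + 5 + 11) / 6 = 8.17

8.17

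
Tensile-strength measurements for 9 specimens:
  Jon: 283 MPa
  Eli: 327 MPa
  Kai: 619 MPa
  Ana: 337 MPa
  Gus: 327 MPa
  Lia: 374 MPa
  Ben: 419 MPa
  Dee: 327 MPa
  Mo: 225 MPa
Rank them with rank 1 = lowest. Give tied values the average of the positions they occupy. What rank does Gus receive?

Sorted (ascending): 225, 283, 327, 327, 327, 337, 374, 419, 619
The 3 values of 327 occupy positions 3–5 → average rank 4.
Gus has value 327 MPa → rank 4.

4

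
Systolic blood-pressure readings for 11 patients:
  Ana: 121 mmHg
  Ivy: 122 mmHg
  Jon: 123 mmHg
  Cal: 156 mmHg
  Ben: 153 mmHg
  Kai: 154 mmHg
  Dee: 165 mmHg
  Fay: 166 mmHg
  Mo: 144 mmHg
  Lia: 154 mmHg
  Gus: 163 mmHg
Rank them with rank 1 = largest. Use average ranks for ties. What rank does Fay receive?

Sorted (descending): 166, 165, 163, 156, 154, 154, 153, 144, 123, 122, 121
The 2 values of 154 occupy positions 5–6 → average rank (5+6)/2 = 5.5.
Fay has value 166 mmHg → rank 1.

1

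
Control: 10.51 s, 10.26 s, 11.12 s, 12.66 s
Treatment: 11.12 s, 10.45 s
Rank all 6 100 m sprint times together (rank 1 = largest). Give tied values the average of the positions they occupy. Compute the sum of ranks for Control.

Sorted (descending): 12.66, 11.12, 11.12, 10.51, 10.45, 10.26
The 2 values of 11.12 occupy positions 2–3 → average rank (2+3)/2 = 2.5.
Control values → pooled ranks: 10.51→4, 10.26→6, 11.12→2.5, 12.66→1
Rank sum = 4 + 6 + 2.5 + 1 = 13.5

13.5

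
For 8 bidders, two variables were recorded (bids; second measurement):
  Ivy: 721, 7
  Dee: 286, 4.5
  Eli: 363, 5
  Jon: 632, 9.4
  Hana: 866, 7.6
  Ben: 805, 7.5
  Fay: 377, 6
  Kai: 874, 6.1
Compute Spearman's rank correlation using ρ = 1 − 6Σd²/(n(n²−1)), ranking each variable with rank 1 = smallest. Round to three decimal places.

Ranks of variable 1: 5, 1, 2, 4, 7, 6, 3, 8
Ranks of variable 2: 5, 1, 2, 8, 7, 6, 3, 4
d = r₁ − r₂: 0, 0, 0, -4, 0, 0, 0, 4
d²: 0, 0, 0, 16, 0, 0, 0, 16; Σd² = 32
ρ = 1 − 6·32/(8·63) = 1 − 192/504 = 0.619

0.619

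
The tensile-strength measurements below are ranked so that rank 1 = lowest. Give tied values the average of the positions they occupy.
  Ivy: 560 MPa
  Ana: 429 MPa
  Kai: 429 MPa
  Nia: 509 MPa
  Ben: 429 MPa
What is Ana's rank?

2

Sorted (ascending): 429, 429, 429, 509, 560
The 3 values of 429 occupy positions 1–3 → average rank 2.
Ana has value 429 MPa → rank 2.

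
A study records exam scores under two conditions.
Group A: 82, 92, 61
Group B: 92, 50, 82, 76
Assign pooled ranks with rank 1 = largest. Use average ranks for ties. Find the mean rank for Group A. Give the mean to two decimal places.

Sorted (descending): 92, 92, 82, 82, 76, 61, 50
The 2 values of 92 occupy positions 1–2 → average rank (1+2)/2 = 1.5.
The 2 values of 82 occupy positions 3–4 → average rank (3+4)/2 = 3.5.
Group A values → pooled ranks: 82→3.5, 92→1.5, 61→6
Mean rank = (3.5 + 1.5 + 6) / 3 = 3.67

3.67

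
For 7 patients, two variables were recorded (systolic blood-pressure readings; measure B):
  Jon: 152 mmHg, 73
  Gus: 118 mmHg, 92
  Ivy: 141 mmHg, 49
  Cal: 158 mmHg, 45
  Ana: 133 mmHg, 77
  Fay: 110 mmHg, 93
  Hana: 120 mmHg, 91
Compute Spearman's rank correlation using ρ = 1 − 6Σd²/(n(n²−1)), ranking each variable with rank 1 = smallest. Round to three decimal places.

Ranks of variable 1: 6, 2, 5, 7, 4, 1, 3
Ranks of variable 2: 3, 6, 2, 1, 4, 7, 5
d = r₁ − r₂: 3, -4, 3, 6, 0, -6, -2
d²: 9, 16, 9, 36, 0, 36, 4; Σd² = 110
ρ = 1 − 6·110/(7·48) = 1 − 660/336 = -0.964

-0.964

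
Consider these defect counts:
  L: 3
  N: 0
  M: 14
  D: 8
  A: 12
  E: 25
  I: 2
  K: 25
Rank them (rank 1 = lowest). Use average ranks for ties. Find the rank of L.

3

Sorted (ascending): 0, 2, 3, 8, 12, 14, 25, 25
The 2 values of 25 occupy positions 7–8 → average rank (7+8)/2 = 7.5.
L has value 3 → rank 3.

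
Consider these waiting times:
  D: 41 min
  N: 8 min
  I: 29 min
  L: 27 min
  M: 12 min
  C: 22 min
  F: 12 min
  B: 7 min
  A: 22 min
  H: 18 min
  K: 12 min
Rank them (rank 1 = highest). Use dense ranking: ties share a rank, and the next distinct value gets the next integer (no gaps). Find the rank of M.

6

Sorted (descending): 41, 29, 27, 22, 22, 18, 12, 12, 12, 8, 7
The 2 values of 22 share dense rank 4.
The 3 values of 12 share dense rank 6.
Remaining distinct values take the next consecutive integers.
M has value 12 min → rank 6.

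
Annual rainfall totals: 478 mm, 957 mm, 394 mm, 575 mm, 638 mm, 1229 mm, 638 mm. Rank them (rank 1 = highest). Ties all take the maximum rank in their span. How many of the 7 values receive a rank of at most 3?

Sorted (descending): 1229, 957, 638, 638, 575, 478, 394
The 2 values of 638 occupy positions 3–4 → each gets rank 4.
Ranks ≤ 3: {1, 2} → 2 values.

2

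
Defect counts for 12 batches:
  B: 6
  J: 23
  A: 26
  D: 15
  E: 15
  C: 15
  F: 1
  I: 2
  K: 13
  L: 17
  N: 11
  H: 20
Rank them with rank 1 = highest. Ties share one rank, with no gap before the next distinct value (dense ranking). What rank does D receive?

5

Sorted (descending): 26, 23, 20, 17, 15, 15, 15, 13, 11, 6, 2, 1
The 3 values of 15 share dense rank 5.
Remaining distinct values take the next consecutive integers.
D has value 15 → rank 5.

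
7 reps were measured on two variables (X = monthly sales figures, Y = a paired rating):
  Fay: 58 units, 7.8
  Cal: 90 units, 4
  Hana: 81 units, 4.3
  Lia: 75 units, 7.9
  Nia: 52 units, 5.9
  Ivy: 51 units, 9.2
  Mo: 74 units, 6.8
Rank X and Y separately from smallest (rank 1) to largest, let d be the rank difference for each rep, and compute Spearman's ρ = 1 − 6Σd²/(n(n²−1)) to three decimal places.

-0.679

Ranks of variable 1: 3, 7, 6, 5, 2, 1, 4
Ranks of variable 2: 5, 1, 2, 6, 3, 7, 4
d = r₁ − r₂: -2, 6, 4, -1, -1, -6, 0
d²: 4, 36, 16, 1, 1, 36, 0; Σd² = 94
ρ = 1 − 6·94/(7·48) = 1 − 564/336 = -0.679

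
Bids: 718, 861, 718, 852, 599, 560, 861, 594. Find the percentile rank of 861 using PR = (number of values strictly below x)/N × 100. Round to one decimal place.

75.0

N = 8.
Strictly below 861: 6. Equal to 861: 2.
PR = 6/8 × 100 = 75.0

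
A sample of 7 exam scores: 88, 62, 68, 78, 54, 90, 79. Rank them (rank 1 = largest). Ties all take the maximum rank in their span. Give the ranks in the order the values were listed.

Sorted (descending): 90, 88, 79, 78, 68, 62, 54
No ties — each value takes its position as its rank.

2, 6, 5, 4, 7, 1, 3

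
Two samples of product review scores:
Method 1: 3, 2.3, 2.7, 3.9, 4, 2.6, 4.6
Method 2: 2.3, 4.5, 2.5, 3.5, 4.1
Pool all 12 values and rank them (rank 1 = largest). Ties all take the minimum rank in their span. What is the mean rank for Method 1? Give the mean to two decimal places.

Sorted (descending): 4.6, 4.5, 4.1, 4, 3.9, 3.5, 3, 2.7, 2.6, 2.5, 2.3, 2.3
The 2 values of 2.3 occupy positions 11–12 → each gets rank 11.
Method 1 values → pooled ranks: 3→7, 2.3→11, 2.7→8, 3.9→5, 4→4, 2.6→9, 4.6→1
Mean rank = (7 + 11 + 8 + 5 + 4 + 9 + 1) / 7 = 6.43

6.43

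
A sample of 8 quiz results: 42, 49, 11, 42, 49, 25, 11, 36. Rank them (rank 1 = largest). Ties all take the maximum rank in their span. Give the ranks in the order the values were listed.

4, 2, 8, 4, 2, 6, 8, 5

Sorted (descending): 49, 49, 42, 42, 36, 25, 11, 11
The 2 values of 49 occupy positions 1–2 → each gets rank 2.
The 2 values of 42 occupy positions 3–4 → each gets rank 4.
The 2 values of 11 occupy positions 7–8 → each gets rank 8.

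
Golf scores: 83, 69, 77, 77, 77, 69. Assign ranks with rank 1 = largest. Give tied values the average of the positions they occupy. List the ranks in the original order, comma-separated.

Sorted (descending): 83, 77, 77, 77, 69, 69
The 3 values of 77 occupy positions 2–4 → average rank 3.
The 2 values of 69 occupy positions 5–6 → average rank (5+6)/2 = 5.5.

1, 5.5, 3, 3, 3, 5.5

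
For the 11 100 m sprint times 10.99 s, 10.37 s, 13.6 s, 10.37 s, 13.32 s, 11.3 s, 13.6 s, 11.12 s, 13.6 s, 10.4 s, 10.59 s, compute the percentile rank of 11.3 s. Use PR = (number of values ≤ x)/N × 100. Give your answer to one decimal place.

63.6

N = 11.
Strictly below 11.3: 6. Equal to 11.3: 1.
PR = 7/11 × 100 = 63.6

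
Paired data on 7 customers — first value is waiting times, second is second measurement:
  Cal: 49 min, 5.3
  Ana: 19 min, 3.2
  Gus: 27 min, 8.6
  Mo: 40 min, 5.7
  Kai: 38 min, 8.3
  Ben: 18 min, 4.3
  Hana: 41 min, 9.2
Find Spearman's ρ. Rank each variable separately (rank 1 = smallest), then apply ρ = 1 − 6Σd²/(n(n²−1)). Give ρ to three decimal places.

Ranks of variable 1: 7, 2, 3, 5, 4, 1, 6
Ranks of variable 2: 3, 1, 6, 4, 5, 2, 7
d = r₁ − r₂: 4, 1, -3, 1, -1, -1, -1
d²: 16, 1, 9, 1, 1, 1, 1; Σd² = 30
ρ = 1 − 6·30/(7·48) = 1 − 180/336 = 0.464

0.464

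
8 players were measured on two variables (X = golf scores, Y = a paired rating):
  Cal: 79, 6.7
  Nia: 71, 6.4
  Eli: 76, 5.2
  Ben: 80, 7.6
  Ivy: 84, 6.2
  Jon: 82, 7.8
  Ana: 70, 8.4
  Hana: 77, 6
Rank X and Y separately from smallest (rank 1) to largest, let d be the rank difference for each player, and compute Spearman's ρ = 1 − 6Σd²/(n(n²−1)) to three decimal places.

-0.024

Ranks of variable 1: 5, 2, 3, 6, 8, 7, 1, 4
Ranks of variable 2: 5, 4, 1, 6, 3, 7, 8, 2
d = r₁ − r₂: 0, -2, 2, 0, 5, 0, -7, 2
d²: 0, 4, 4, 0, 25, 0, 49, 4; Σd² = 86
ρ = 1 − 6·86/(8·63) = 1 − 516/504 = -0.024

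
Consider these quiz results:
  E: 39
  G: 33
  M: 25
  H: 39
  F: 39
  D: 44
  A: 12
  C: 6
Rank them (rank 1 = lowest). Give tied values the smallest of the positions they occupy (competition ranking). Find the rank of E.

Sorted (ascending): 6, 12, 25, 33, 39, 39, 39, 44
The 3 values of 39 occupy positions 5–7 → each gets rank 5.
E has value 39 → rank 5.

5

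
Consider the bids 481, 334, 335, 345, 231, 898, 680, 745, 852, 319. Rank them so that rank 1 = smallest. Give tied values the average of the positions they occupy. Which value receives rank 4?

335

Sorted (ascending): 231, 319, 334, 335, 345, 481, 680, 745, 852, 898
No ties — each value takes its position as its rank.
Rank 4 → value 335.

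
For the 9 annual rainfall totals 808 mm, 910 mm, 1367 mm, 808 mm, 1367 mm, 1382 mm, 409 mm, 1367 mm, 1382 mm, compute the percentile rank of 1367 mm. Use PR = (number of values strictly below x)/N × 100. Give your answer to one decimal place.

N = 9.
Strictly below 1367: 4. Equal to 1367: 3.
PR = 4/9 × 100 = 44.4

44.4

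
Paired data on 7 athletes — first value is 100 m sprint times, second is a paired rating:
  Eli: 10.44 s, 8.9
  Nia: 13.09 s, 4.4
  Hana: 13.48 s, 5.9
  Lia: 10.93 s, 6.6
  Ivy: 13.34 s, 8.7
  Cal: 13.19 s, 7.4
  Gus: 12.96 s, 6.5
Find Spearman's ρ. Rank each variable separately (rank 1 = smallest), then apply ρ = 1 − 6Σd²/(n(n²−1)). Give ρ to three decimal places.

Ranks of variable 1: 1, 4, 7, 2, 6, 5, 3
Ranks of variable 2: 7, 1, 2, 4, 6, 5, 3
d = r₁ − r₂: -6, 3, 5, -2, 0, 0, 0
d²: 36, 9, 25, 4, 0, 0, 0; Σd² = 74
ρ = 1 − 6·74/(7·48) = 1 − 444/336 = -0.321

-0.321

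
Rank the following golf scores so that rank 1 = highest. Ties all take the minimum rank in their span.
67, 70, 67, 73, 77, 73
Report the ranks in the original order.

Sorted (descending): 77, 73, 73, 70, 67, 67
The 2 values of 73 occupy positions 2–3 → each gets rank 2.
The 2 values of 67 occupy positions 5–6 → each gets rank 5.

5, 4, 5, 2, 1, 2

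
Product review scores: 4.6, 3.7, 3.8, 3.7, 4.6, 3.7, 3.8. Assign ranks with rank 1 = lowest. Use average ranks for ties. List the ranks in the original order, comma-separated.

Sorted (ascending): 3.7, 3.7, 3.7, 3.8, 3.8, 4.6, 4.6
The 3 values of 3.7 occupy positions 1–3 → average rank 2.
The 2 values of 3.8 occupy positions 4–5 → average rank (4+5)/2 = 4.5.
The 2 values of 4.6 occupy positions 6–7 → average rank (6+7)/2 = 6.5.

6.5, 2, 4.5, 2, 6.5, 2, 4.5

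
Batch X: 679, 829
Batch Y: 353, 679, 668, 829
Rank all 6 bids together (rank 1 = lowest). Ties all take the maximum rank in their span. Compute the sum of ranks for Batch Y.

Sorted (ascending): 353, 668, 679, 679, 829, 829
The 2 values of 679 occupy positions 3–4 → each gets rank 4.
The 2 values of 829 occupy positions 5–6 → each gets rank 6.
Batch Y values → pooled ranks: 353→1, 679→4, 668→2, 829→6
Rank sum = 1 + 4 + 2 + 6 = 13

13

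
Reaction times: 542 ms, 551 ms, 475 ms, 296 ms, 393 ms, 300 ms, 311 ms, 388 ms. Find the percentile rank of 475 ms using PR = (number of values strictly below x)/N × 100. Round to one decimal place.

N = 8.
Strictly below 475: 5. Equal to 475: 1.
PR = 5/8 × 100 = 62.5

62.5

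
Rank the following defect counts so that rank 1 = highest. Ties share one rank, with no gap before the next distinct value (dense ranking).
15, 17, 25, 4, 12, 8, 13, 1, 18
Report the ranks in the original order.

4, 3, 1, 8, 6, 7, 5, 9, 2

Sorted (descending): 25, 18, 17, 15, 13, 12, 8, 4, 1
No ties — each value takes its position as its rank.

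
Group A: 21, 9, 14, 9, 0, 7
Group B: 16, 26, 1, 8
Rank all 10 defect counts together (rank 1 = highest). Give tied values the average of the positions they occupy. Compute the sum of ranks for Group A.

35

Sorted (descending): 26, 21, 16, 14, 9, 9, 8, 7, 1, 0
The 2 values of 9 occupy positions 5–6 → average rank (5+6)/2 = 5.5.
Group A values → pooled ranks: 21→2, 9→5.5, 14→4, 9→5.5, 0→10, 7→8
Rank sum = 2 + 5.5 + 4 + 5.5 + 10 + 8 = 35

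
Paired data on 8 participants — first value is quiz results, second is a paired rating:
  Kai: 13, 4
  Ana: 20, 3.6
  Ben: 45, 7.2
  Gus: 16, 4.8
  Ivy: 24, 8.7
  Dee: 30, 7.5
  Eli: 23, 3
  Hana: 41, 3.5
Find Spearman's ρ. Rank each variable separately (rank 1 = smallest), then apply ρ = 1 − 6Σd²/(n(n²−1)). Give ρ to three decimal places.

Ranks of variable 1: 1, 3, 8, 2, 5, 6, 4, 7
Ranks of variable 2: 4, 3, 6, 5, 8, 7, 1, 2
d = r₁ − r₂: -3, 0, 2, -3, -3, -1, 3, 5
d²: 9, 0, 4, 9, 9, 1, 9, 25; Σd² = 66
ρ = 1 − 6·66/(8·63) = 1 − 396/504 = 0.214

0.214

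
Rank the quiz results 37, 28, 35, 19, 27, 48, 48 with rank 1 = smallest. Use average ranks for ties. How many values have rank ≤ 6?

5

Sorted (ascending): 19, 27, 28, 35, 37, 48, 48
The 2 values of 48 occupy positions 6–7 → average rank (6+7)/2 = 6.5.
Ranks ≤ 6: {1, 2, 3, 4, 5} → 5 values.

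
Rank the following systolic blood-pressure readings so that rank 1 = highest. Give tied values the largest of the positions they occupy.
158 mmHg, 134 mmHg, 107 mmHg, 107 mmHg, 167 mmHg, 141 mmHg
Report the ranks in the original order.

Sorted (descending): 167, 158, 141, 134, 107, 107
The 2 values of 107 occupy positions 5–6 → each gets rank 6.

2, 4, 6, 6, 1, 3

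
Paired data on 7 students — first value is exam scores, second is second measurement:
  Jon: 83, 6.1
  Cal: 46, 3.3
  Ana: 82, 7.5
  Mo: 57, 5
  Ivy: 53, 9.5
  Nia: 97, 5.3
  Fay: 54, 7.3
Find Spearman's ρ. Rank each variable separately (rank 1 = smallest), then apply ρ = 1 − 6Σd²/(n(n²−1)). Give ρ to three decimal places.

Ranks of variable 1: 6, 1, 5, 4, 2, 7, 3
Ranks of variable 2: 4, 1, 6, 2, 7, 3, 5
d = r₁ − r₂: 2, 0, -1, 2, -5, 4, -2
d²: 4, 0, 1, 4, 25, 16, 4; Σd² = 54
ρ = 1 − 6·54/(7·48) = 1 − 324/336 = 0.036

0.036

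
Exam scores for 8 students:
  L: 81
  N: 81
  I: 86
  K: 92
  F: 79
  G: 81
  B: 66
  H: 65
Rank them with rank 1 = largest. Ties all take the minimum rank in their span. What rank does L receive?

3

Sorted (descending): 92, 86, 81, 81, 81, 79, 66, 65
The 3 values of 81 occupy positions 3–5 → each gets rank 3.
L has value 81 → rank 3.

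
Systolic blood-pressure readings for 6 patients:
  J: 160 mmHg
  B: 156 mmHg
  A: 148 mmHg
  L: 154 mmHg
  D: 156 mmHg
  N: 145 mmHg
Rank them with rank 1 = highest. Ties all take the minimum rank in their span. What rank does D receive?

2

Sorted (descending): 160, 156, 156, 154, 148, 145
The 2 values of 156 occupy positions 2–3 → each gets rank 2.
D has value 156 mmHg → rank 2.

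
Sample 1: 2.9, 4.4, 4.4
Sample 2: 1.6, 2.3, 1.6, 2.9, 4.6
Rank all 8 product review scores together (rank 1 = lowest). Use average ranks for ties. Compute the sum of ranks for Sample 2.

Sorted (ascending): 1.6, 1.6, 2.3, 2.9, 2.9, 4.4, 4.4, 4.6
The 2 values of 1.6 occupy positions 1–2 → average rank (1+2)/2 = 1.5.
The 2 values of 2.9 occupy positions 4–5 → average rank (4+5)/2 = 4.5.
The 2 values of 4.4 occupy positions 6–7 → average rank (6+7)/2 = 6.5.
Sample 2 values → pooled ranks: 1.6→1.5, 2.3→3, 1.6→1.5, 2.9→4.5, 4.6→8
Rank sum = 1.5 + 3 + 1.5 + 4.5 + 8 = 18.5

18.5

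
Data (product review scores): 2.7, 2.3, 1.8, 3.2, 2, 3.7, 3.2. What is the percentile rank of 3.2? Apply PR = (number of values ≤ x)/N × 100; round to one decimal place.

N = 7.
Strictly below 3.2: 4. Equal to 3.2: 2.
PR = 6/7 × 100 = 85.7

85.7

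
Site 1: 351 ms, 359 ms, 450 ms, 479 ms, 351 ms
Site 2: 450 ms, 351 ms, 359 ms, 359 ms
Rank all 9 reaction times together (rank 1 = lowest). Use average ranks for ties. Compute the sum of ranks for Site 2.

Sorted (ascending): 351, 351, 351, 359, 359, 359, 450, 450, 479
The 3 values of 351 occupy positions 1–3 → average rank 2.
The 3 values of 359 occupy positions 4–6 → average rank 5.
The 2 values of 450 occupy positions 7–8 → average rank (7+8)/2 = 7.5.
Site 2 values → pooled ranks: 450→7.5, 351→2, 359→5, 359→5
Rank sum = 7.5 + 2 + 5 + 5 = 19.5

19.5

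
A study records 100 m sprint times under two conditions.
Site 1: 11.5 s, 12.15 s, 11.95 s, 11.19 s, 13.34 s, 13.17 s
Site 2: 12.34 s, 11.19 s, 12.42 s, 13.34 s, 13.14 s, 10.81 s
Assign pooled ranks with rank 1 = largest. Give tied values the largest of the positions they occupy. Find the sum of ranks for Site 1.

40

Sorted (descending): 13.34, 13.34, 13.17, 13.14, 12.42, 12.34, 12.15, 11.95, 11.5, 11.19, 11.19, 10.81
The 2 values of 13.34 occupy positions 1–2 → each gets rank 2.
The 2 values of 11.19 occupy positions 10–11 → each gets rank 11.
Site 1 values → pooled ranks: 11.5→9, 12.15→7, 11.95→8, 11.19→11, 13.34→2, 13.17→3
Rank sum = 9 + 7 + 8 + 11 + 2 + 3 = 40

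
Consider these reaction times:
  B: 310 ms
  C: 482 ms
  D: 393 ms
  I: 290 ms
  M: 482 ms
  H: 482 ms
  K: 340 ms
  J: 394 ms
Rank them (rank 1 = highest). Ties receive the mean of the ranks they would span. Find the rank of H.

Sorted (descending): 482, 482, 482, 394, 393, 340, 310, 290
The 3 values of 482 occupy positions 1–3 → average rank 2.
H has value 482 ms → rank 2.

2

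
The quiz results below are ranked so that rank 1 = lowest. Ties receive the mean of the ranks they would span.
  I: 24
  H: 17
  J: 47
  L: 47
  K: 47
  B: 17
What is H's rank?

1.5

Sorted (ascending): 17, 17, 24, 47, 47, 47
The 2 values of 17 occupy positions 1–2 → average rank (1+2)/2 = 1.5.
The 3 values of 47 occupy positions 4–6 → average rank 5.
H has value 17 → rank 1.5.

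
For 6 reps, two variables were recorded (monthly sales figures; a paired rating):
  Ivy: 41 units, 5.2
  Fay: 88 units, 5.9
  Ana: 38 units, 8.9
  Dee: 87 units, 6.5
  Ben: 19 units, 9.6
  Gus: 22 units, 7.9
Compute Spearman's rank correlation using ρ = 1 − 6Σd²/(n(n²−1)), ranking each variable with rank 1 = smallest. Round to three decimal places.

Ranks of variable 1: 4, 6, 3, 5, 1, 2
Ranks of variable 2: 1, 2, 5, 3, 6, 4
d = r₁ − r₂: 3, 4, -2, 2, -5, -2
d²: 9, 16, 4, 4, 25, 4; Σd² = 62
ρ = 1 − 6·62/(6·35) = 1 − 372/210 = -0.771

-0.771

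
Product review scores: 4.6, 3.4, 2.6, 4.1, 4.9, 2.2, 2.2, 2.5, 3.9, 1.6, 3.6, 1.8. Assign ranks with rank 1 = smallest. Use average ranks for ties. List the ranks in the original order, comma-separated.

Sorted (ascending): 1.6, 1.8, 2.2, 2.2, 2.5, 2.6, 3.4, 3.6, 3.9, 4.1, 4.6, 4.9
The 2 values of 2.2 occupy positions 3–4 → average rank (3+4)/2 = 3.5.

11, 7, 6, 10, 12, 3.5, 3.5, 5, 9, 1, 8, 2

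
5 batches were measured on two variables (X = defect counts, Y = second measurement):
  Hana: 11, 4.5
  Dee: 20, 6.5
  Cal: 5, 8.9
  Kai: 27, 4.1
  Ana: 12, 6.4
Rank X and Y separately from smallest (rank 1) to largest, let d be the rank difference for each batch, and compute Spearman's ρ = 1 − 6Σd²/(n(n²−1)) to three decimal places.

Ranks of variable 1: 2, 4, 1, 5, 3
Ranks of variable 2: 2, 4, 5, 1, 3
d = r₁ − r₂: 0, 0, -4, 4, 0
d²: 0, 0, 16, 16, 0; Σd² = 32
ρ = 1 − 6·32/(5·24) = 1 − 192/120 = -0.600

-0.600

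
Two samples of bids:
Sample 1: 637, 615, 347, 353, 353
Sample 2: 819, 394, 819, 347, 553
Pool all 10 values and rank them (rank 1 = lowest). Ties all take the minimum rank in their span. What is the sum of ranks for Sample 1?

Sorted (ascending): 347, 347, 353, 353, 394, 553, 615, 637, 819, 819
The 2 values of 347 occupy positions 1–2 → each gets rank 1.
The 2 values of 353 occupy positions 3–4 → each gets rank 3.
The 2 values of 819 occupy positions 9–10 → each gets rank 9.
Sample 1 values → pooled ranks: 637→8, 615→7, 347→1, 353→3, 353→3
Rank sum = 8 + 7 + 1 + 3 + 3 = 22

22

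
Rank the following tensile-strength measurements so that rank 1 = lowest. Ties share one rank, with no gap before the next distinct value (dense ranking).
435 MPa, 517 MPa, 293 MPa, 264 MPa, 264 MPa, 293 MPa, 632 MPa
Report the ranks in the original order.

Sorted (ascending): 264, 264, 293, 293, 435, 517, 632
The 2 values of 264 share dense rank 1.
The 2 values of 293 share dense rank 2.
Remaining distinct values take the next consecutive integers.

3, 4, 2, 1, 1, 2, 5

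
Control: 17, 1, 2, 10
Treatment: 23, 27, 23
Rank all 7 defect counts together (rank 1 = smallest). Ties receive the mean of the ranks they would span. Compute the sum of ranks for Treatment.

18

Sorted (ascending): 1, 2, 10, 17, 23, 23, 27
The 2 values of 23 occupy positions 5–6 → average rank (5+6)/2 = 5.5.
Treatment values → pooled ranks: 23→5.5, 27→7, 23→5.5
Rank sum = 5.5 + 7 + 5.5 = 18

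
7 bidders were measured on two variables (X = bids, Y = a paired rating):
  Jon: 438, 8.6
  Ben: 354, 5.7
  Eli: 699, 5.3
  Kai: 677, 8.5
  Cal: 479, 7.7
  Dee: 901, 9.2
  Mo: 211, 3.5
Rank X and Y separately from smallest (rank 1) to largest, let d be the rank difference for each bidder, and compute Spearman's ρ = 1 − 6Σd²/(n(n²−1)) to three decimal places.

0.536

Ranks of variable 1: 3, 2, 6, 5, 4, 7, 1
Ranks of variable 2: 6, 3, 2, 5, 4, 7, 1
d = r₁ − r₂: -3, -1, 4, 0, 0, 0, 0
d²: 9, 1, 16, 0, 0, 0, 0; Σd² = 26
ρ = 1 − 6·26/(7·48) = 1 − 156/336 = 0.536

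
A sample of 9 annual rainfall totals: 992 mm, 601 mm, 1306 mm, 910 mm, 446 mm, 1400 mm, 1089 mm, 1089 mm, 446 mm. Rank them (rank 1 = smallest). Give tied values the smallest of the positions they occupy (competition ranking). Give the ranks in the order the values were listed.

5, 3, 8, 4, 1, 9, 6, 6, 1

Sorted (ascending): 446, 446, 601, 910, 992, 1089, 1089, 1306, 1400
The 2 values of 446 occupy positions 1–2 → each gets rank 1.
The 2 values of 1089 occupy positions 6–7 → each gets rank 6.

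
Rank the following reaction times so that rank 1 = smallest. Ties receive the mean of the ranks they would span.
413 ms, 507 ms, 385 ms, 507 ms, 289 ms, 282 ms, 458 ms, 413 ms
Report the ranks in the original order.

4.5, 7.5, 3, 7.5, 2, 1, 6, 4.5

Sorted (ascending): 282, 289, 385, 413, 413, 458, 507, 507
The 2 values of 413 occupy positions 4–5 → average rank (4+5)/2 = 4.5.
The 2 values of 507 occupy positions 7–8 → average rank (7+8)/2 = 7.5.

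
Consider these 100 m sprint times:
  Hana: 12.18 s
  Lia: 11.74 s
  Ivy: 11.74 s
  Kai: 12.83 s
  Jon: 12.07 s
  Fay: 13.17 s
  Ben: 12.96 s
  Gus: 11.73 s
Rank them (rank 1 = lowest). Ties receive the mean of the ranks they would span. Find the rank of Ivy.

2.5

Sorted (ascending): 11.73, 11.74, 11.74, 12.07, 12.18, 12.83, 12.96, 13.17
The 2 values of 11.74 occupy positions 2–3 → average rank (2+3)/2 = 2.5.
Ivy has value 11.74 s → rank 2.5.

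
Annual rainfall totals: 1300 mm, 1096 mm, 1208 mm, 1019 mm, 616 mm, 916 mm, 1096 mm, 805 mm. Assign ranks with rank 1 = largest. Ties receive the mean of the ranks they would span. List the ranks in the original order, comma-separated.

Sorted (descending): 1300, 1208, 1096, 1096, 1019, 916, 805, 616
The 2 values of 1096 occupy positions 3–4 → average rank (3+4)/2 = 3.5.

1, 3.5, 2, 5, 8, 6, 3.5, 7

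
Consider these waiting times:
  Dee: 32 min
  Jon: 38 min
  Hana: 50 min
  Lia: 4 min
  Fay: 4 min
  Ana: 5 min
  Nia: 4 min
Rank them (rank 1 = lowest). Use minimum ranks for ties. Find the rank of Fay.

1

Sorted (ascending): 4, 4, 4, 5, 32, 38, 50
The 3 values of 4 occupy positions 1–3 → each gets rank 1.
Fay has value 4 min → rank 1.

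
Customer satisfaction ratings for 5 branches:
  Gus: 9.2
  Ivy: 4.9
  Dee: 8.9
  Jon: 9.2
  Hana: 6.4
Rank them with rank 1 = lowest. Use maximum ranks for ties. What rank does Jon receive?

5

Sorted (ascending): 4.9, 6.4, 8.9, 9.2, 9.2
The 2 values of 9.2 occupy positions 4–5 → each gets rank 5.
Jon has value 9.2 → rank 5.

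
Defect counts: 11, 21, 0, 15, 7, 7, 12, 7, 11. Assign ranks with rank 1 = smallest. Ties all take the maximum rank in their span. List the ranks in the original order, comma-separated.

Sorted (ascending): 0, 7, 7, 7, 11, 11, 12, 15, 21
The 3 values of 7 occupy positions 2–4 → each gets rank 4.
The 2 values of 11 occupy positions 5–6 → each gets rank 6.

6, 9, 1, 8, 4, 4, 7, 4, 6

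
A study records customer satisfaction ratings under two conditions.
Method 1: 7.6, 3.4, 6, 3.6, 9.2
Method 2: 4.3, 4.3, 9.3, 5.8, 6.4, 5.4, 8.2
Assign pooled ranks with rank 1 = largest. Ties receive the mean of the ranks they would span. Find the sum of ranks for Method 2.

Sorted (descending): 9.3, 9.2, 8.2, 7.6, 6.4, 6, 5.8, 5.4, 4.3, 4.3, 3.6, 3.4
The 2 values of 4.3 occupy positions 9–10 → average rank (9+10)/2 = 9.5.
Method 2 values → pooled ranks: 4.3→9.5, 4.3→9.5, 9.3→1, 5.8→7, 6.4→5, 5.4→8, 8.2→3
Rank sum = 9.5 + 9.5 + 1 + 7 + 5 + 8 + 3 = 43

43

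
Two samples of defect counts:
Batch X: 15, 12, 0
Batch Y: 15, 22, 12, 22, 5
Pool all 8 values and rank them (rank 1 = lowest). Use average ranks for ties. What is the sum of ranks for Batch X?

10

Sorted (ascending): 0, 5, 12, 12, 15, 15, 22, 22
The 2 values of 12 occupy positions 3–4 → average rank (3+4)/2 = 3.5.
The 2 values of 15 occupy positions 5–6 → average rank (5+6)/2 = 5.5.
The 2 values of 22 occupy positions 7–8 → average rank (7+8)/2 = 7.5.
Batch X values → pooled ranks: 15→5.5, 12→3.5, 0→1
Rank sum = 5.5 + 3.5 + 1 = 10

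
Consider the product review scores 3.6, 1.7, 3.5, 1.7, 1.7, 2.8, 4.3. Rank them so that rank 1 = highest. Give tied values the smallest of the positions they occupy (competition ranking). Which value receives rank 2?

3.6

Sorted (descending): 4.3, 3.6, 3.5, 2.8, 1.7, 1.7, 1.7
The 3 values of 1.7 occupy positions 5–7 → each gets rank 5.
Rank 2 → value 3.6.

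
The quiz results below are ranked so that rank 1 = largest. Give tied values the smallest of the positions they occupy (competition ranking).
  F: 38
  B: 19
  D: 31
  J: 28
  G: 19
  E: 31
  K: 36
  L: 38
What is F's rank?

1

Sorted (descending): 38, 38, 36, 31, 31, 28, 19, 19
The 2 values of 38 occupy positions 1–2 → each gets rank 1.
The 2 values of 31 occupy positions 4–5 → each gets rank 4.
The 2 values of 19 occupy positions 7–8 → each gets rank 7.
F has value 38 → rank 1.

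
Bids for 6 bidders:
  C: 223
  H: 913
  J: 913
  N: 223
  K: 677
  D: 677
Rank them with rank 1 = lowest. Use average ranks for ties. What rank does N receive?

Sorted (ascending): 223, 223, 677, 677, 913, 913
The 2 values of 223 occupy positions 1–2 → average rank (1+2)/2 = 1.5.
The 2 values of 677 occupy positions 3–4 → average rank (3+4)/2 = 3.5.
The 2 values of 913 occupy positions 5–6 → average rank (5+6)/2 = 5.5.
N has value 223 → rank 1.5.

1.5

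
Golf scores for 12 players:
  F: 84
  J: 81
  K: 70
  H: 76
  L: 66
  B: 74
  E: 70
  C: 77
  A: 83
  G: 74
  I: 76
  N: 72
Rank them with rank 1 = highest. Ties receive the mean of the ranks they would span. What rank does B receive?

7.5

Sorted (descending): 84, 83, 81, 77, 76, 76, 74, 74, 72, 70, 70, 66
The 2 values of 76 occupy positions 5–6 → average rank (5+6)/2 = 5.5.
The 2 values of 74 occupy positions 7–8 → average rank (7+8)/2 = 7.5.
The 2 values of 70 occupy positions 10–11 → average rank (10+11)/2 = 10.5.
B has value 74 → rank 7.5.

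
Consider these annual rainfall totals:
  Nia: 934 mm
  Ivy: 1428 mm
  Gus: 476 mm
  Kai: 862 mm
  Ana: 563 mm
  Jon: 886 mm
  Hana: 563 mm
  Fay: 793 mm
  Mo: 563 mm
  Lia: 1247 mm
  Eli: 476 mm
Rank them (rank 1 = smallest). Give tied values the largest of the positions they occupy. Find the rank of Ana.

Sorted (ascending): 476, 476, 563, 563, 563, 793, 862, 886, 934, 1247, 1428
The 2 values of 476 occupy positions 1–2 → each gets rank 2.
The 3 values of 563 occupy positions 3–5 → each gets rank 5.
Ana has value 563 mm → rank 5.

5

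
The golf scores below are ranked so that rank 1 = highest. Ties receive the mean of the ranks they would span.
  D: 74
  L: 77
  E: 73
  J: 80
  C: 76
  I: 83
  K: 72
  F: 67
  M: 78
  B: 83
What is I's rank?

Sorted (descending): 83, 83, 80, 78, 77, 76, 74, 73, 72, 67
The 2 values of 83 occupy positions 1–2 → average rank (1+2)/2 = 1.5.
I has value 83 → rank 1.5.

1.5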